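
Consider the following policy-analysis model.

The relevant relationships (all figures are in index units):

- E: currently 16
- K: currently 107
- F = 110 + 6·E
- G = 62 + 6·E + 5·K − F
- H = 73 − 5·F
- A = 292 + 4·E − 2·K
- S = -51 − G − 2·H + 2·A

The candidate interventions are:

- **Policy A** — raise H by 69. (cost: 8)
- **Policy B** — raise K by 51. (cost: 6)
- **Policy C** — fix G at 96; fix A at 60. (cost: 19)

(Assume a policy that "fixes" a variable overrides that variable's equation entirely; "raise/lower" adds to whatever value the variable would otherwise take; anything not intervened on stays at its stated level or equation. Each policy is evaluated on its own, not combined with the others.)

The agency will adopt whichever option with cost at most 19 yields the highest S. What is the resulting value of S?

Policy A (H + 69):
  E = 16
  K = 107
  F = 110 + 6·16 = 206
  G = 62 + 6·16 + 5·107 − 206 = 487
  H = 73 − 5·206 (+69 from intervention) = -888
  A = 292 + 4·16 − 2·107 = 142
  S = -51 − 487 − 2·(-888) + 2·142 = 1522
Policy B (K + 51):
  E = 16
  K = 107 + 51 = 158
  F = 110 + 6·16 = 206
  G = 62 + 6·16 + 5·158 − 206 = 742
  H = 73 − 5·206 = -957
  A = 292 + 4·16 − 2·158 = 40
  S = -51 − 742 − 2·(-957) + 2·40 = 1201
Policy C (G := 96, A := 60):
  E = 16
  K = 107
  F = 110 + 6·16 = 206
  G = 96
  H = 73 − 5·206 = -957
  A = 60
  S = -51 − 96 − 2·(-957) + 2·60 = 1887
Comparing — Policy A: S=1522, Policy B: S=1201, Policy C: S=1887. Highest is 1887 (Policy C).

1887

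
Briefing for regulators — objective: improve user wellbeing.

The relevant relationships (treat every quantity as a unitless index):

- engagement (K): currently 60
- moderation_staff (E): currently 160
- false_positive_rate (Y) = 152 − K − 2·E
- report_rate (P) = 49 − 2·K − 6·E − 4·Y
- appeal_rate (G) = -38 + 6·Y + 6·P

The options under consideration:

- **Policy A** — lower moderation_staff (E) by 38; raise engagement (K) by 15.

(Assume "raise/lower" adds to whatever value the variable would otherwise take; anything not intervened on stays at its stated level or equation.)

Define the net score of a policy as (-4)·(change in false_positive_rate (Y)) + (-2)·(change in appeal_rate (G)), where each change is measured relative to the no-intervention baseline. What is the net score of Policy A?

Baseline:
  K = 60
  E = 160
  Y = 152 − 60 − 2·160 = -228
  P = 49 − 2·60 − 6·160 − 4·(-228) = -119
  G = -38 + 6·(-228) + 6·(-119) = -2120
Policy A (E − 38, K + 15):
  K = 60 + 15 = 75
  E = 160 − 38 = 122
  Y = 152 − 75 − 2·122 = -167
  P = 49 − 2·75 − 6·122 − 4·(-167) = -165
  G = -38 + 6·(-167) + 6·(-165) = -2030
ΔY = -167 − (-228) = 61; ΔG = -2030 − (-2120) = 90
Score = (-4)·61 + (-2)·90 = -424

-424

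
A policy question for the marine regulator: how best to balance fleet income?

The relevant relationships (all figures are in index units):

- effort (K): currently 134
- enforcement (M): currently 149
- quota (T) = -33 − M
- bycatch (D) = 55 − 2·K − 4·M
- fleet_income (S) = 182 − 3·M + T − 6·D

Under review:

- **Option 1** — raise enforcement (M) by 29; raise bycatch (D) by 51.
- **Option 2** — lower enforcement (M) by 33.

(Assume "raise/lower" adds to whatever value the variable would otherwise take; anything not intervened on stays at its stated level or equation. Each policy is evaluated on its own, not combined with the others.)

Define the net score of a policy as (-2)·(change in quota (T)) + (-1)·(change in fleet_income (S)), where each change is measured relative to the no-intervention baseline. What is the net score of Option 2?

594

Baseline:
  K = 134
  M = 149
  T = -33 − 149 = -182
  D = 55 − 2·134 − 4·149 = -809
  S = 182 − 3·149 + (-182) − 6·(-809) = 4407
Option 2 (M − 33):
  K = 134
  M = 149 − 33 = 116
  T = -33 − 116 = -149
  D = 55 − 2·134 − 4·116 = -677
  S = 182 − 3·116 + (-149) − 6·(-677) = 3747
ΔT = -149 − (-182) = 33; ΔS = 3747 − 4407 = -660
Score = (-2)·33 + (-1)·(-660) = 594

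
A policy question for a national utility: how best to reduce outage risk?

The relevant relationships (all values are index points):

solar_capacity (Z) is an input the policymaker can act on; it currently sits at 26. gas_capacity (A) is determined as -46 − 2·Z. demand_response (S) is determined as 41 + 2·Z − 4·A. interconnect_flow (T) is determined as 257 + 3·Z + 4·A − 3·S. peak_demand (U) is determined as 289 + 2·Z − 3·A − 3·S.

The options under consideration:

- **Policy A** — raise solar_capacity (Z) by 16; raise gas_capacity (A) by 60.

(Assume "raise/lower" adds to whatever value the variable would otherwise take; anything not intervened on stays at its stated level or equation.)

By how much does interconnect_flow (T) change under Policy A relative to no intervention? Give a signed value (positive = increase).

400

Baseline:
  Z = 26
  A = -46 − 2·26 = -98
  S = 41 + 2·26 − 4·(-98) = 485
  T = 257 + 3·26 + 4·(-98) − 3·485 = -1512
Policy A (Z + 16, A + 60):
  Z = 26 + 16 = 42
  A = -46 − 2·42 (+60 from intervention) = -70
  S = 41 + 2·42 − 4·(-70) = 405
  T = 257 + 3·42 + 4·(-70) − 3·405 = -1112
Change in T: -1112 − (-1512) = 400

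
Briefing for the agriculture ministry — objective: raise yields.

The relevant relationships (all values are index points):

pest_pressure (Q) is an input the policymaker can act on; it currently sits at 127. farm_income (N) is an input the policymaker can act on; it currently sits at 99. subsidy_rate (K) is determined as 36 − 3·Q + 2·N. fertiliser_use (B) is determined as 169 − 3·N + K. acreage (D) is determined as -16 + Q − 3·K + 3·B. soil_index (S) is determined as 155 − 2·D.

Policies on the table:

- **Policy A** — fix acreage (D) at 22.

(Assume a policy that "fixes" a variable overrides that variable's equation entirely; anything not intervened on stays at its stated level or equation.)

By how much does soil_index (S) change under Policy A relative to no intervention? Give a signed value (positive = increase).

-590

Baseline:
  Q = 127
  N = 99
  K = 36 − 3·127 + 2·99 = -147
  B = 169 − 3·99 + (-147) = -275
  D = -16 + 127 − 3·(-147) + 3·(-275) = -273
  S = 155 − 2·(-273) = 701
Policy A (D := 22):
  Q = 127
  N = 99
  K = 36 − 3·127 + 2·99 = -147
  B = 169 − 3·99 + (-147) = -275
  D = 22
  S = 155 − 2·22 = 111
Change in S: 111 − 701 = -590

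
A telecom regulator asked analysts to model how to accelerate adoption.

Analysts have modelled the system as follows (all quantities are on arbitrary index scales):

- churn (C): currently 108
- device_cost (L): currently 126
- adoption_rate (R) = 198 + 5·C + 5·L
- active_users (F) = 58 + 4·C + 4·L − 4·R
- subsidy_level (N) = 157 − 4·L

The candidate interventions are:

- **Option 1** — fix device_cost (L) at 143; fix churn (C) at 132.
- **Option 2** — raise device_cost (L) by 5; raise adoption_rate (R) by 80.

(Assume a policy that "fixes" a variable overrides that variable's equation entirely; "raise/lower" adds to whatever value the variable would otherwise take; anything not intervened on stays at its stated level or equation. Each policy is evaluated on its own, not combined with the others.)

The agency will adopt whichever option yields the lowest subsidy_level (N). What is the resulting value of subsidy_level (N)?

-415

Option 1 (L := 143, C := 132):
  L = 143
  N = 157 − 4·143 = -415
Option 2 (L + 5, R + 80):
  L = 126 + 5 = 131
  N = 157 − 4·131 = -367
Comparing — Option 1: N=-415, Option 2: N=-367. Lowest is -415 (Option 1).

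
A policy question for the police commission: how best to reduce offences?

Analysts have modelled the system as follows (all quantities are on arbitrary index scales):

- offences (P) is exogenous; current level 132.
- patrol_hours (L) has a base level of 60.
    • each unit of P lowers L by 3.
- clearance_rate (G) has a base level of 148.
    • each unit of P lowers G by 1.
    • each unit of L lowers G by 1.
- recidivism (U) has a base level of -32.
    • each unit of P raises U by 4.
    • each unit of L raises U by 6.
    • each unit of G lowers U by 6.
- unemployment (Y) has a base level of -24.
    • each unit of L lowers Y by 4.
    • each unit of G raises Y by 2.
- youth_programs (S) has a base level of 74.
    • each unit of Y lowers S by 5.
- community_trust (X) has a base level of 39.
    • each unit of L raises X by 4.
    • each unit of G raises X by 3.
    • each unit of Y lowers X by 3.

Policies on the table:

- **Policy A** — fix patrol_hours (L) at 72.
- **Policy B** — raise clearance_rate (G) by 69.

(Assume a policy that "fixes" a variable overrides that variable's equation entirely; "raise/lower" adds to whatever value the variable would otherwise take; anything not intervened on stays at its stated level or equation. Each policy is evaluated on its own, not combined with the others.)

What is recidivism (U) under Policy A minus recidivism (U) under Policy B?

Policy A (L := 72):
  P = 132
  L = 72
  G = 148 − 132 − 72 = -56
  U = -32 + 4·132 + 6·72 − 6·(-56) = 1264
Policy B (G + 69):
  P = 132
  L = 60 − 3·132 = -336
  G = 148 − 132 − (-336) (+69 from intervention) = 421
  U = -32 + 4·132 + 6·(-336) − 6·421 = -4046
U: 1264 − (-4046) = 5310

5310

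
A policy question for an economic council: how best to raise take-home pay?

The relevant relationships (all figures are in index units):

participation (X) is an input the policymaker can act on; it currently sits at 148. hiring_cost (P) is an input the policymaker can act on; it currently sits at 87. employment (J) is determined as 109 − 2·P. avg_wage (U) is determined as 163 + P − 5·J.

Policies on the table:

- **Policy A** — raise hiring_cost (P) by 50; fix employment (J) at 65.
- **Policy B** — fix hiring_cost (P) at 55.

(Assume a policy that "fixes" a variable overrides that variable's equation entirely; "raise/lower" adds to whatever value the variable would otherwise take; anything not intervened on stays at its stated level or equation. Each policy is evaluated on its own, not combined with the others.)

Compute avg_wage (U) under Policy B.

Policy B (P := 55):
  P = 55
  J = 109 − 2·55 = -1
  U = 163 + 55 − 5·(-1) = 223

223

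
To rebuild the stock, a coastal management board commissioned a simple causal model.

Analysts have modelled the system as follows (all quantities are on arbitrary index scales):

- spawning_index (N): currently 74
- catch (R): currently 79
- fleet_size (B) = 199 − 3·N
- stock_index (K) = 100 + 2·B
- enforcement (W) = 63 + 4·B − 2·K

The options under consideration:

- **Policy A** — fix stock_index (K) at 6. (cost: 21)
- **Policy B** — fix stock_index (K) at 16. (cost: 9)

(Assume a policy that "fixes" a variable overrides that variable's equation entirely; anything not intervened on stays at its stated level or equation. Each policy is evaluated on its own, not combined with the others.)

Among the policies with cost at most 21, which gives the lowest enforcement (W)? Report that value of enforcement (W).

Policy A (K := 6):
  N = 74
  B = 199 − 3·74 = -23
  K = 6
  W = 63 + 4·(-23) − 2·6 = -41
Policy B (K := 16):
  N = 74
  B = 199 − 3·74 = -23
  K = 16
  W = 63 + 4·(-23) − 2·16 = -61
Comparing — Policy A: W=-41, Policy B: W=-61. Lowest is -61 (Policy B).

-61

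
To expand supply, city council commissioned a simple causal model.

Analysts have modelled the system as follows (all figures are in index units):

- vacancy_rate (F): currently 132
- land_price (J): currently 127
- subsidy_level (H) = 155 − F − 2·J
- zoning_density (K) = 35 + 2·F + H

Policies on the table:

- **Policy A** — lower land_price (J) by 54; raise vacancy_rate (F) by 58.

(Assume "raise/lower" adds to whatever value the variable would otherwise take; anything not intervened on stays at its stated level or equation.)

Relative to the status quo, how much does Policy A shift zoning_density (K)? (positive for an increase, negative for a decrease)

166

Baseline:
  F = 132
  J = 127
  H = 155 − 132 − 2·127 = -231
  K = 35 + 2·132 + (-231) = 68
Policy A (J − 54, F + 58):
  F = 132 + 58 = 190
  J = 127 − 54 = 73
  H = 155 − 190 − 2·73 = -181
  K = 35 + 2·190 + (-181) = 234
Change in K: 234 − 68 = 166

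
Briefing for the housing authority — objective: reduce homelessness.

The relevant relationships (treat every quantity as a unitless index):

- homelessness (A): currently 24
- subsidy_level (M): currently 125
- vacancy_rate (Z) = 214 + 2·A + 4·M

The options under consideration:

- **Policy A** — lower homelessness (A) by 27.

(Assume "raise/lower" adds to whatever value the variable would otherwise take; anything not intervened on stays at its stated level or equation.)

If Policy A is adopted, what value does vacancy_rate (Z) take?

Policy A (A − 27):
  A = 24 − 27 = -3
  M = 125
  Z = 214 + 2·(-3) + 4·125 = 708

708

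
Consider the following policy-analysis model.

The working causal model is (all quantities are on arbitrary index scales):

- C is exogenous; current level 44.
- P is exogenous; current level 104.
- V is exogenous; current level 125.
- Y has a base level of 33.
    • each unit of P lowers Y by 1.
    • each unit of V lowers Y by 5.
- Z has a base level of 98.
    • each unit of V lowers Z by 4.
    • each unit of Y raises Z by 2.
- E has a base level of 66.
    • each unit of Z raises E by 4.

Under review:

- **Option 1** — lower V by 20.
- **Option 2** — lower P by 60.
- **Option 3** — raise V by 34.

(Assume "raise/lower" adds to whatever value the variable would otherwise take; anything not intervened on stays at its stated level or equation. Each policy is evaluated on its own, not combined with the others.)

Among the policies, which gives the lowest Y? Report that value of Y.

Option 1 (V − 20):
  P = 104
  V = 125 − 20 = 105
  Y = 33 − 104 − 5·105 = -596
Option 2 (P − 60):
  P = 104 − 60 = 44
  V = 125
  Y = 33 − 44 − 5·125 = -636
Option 3 (V + 34):
  P = 104
  V = 125 + 34 = 159
  Y = 33 − 104 − 5·159 = -866
Comparing — Option 1: Y=-596, Option 2: Y=-636, Option 3: Y=-866. Lowest is -866 (Option 3).

-866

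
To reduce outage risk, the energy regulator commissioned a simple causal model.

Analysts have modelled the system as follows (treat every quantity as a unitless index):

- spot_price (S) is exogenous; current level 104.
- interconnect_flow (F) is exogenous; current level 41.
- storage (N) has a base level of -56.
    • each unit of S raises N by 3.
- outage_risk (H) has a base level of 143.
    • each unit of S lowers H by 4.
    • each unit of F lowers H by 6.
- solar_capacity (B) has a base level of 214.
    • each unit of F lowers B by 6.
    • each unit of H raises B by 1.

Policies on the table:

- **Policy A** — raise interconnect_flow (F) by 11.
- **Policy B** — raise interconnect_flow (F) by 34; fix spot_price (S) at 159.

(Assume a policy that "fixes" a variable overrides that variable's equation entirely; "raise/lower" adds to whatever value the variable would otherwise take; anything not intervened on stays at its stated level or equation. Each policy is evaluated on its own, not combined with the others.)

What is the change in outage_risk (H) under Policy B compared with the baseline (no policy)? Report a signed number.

-424

Baseline:
  S = 104
  F = 41
  H = 143 − 4·104 − 6·41 = -519
Policy B (F + 34, S := 159):
  S = 159
  F = 41 + 34 = 75
  H = 143 − 4·159 − 6·75 = -943
Change in H: -943 − (-519) = -424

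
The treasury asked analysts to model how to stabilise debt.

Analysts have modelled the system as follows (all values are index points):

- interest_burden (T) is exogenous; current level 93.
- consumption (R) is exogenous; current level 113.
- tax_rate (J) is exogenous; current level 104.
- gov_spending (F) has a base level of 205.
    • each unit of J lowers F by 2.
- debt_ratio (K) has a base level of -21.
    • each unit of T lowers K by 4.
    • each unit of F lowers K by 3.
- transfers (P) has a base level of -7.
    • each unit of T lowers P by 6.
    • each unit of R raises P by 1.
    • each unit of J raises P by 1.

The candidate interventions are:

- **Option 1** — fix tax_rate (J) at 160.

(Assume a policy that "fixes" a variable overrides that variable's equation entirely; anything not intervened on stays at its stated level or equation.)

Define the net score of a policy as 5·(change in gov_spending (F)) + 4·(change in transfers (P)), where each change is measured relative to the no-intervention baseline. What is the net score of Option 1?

-336

Baseline:
  T = 93
  R = 113
  J = 104
  F = 205 − 2·104 = -3
  P = -7 − 6·93 + 113 + 104 = -348
Option 1 (J := 160):
  T = 93
  R = 113
  J = 160
  F = 205 − 2·160 = -115
  P = -7 − 6·93 + 113 + 160 = -292
ΔF = -115 − (-3) = -112; ΔP = -292 − (-348) = 56
Score = 5·(-112) + 4·56 = -336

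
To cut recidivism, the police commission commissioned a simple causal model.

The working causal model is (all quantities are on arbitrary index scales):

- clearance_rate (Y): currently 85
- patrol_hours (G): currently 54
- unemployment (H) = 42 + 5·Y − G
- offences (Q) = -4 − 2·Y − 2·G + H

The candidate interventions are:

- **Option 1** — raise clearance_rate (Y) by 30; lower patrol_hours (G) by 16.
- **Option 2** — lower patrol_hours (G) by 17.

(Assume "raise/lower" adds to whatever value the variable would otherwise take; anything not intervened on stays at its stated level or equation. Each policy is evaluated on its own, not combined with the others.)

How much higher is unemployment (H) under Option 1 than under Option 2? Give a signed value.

Option 1 (Y + 30, G − 16):
  Y = 85 + 30 = 115
  G = 54 − 16 = 38
  H = 42 + 5·115 − 38 = 579
Option 2 (G − 17):
  Y = 85
  G = 54 − 17 = 37
  H = 42 + 5·85 − 37 = 430
H: 579 − 430 = 149

149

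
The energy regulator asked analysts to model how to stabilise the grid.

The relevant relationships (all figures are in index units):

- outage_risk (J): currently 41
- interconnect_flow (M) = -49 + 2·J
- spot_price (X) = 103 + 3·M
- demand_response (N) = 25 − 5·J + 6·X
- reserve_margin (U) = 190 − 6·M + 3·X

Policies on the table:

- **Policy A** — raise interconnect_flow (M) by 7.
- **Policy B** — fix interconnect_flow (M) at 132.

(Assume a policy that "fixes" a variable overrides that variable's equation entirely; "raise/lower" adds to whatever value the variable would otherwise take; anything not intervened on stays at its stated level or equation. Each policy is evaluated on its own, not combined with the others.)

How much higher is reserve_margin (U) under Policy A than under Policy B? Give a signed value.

Policy A (M + 7):
  J = 41
  M = -49 + 2·41 (+7 from intervention) = 40
  X = 103 + 3·40 = 223
  U = 190 − 6·40 + 3·223 = 619
Policy B (M := 132):
  J = 41
  M = 132
  X = 103 + 3·132 = 499
  U = 190 − 6·132 + 3·499 = 895
U: 619 − 895 = -276

-276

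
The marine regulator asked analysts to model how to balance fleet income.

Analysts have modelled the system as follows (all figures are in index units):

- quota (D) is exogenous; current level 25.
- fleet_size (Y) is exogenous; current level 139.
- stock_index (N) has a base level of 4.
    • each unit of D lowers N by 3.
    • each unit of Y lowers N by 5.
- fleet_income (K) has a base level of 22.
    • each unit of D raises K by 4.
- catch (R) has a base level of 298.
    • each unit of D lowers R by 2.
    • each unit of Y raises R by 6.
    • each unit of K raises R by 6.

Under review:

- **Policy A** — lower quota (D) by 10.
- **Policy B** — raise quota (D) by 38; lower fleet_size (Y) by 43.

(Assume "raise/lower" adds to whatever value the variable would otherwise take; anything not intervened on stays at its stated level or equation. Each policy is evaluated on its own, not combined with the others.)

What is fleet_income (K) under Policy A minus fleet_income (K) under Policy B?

-192

Policy A (D − 10):
  D = 25 − 10 = 15
  K = 22 + 4·15 = 82
Policy B (D + 38, Y − 43):
  D = 25 + 38 = 63
  K = 22 + 4·63 = 274
K: 82 − 274 = -192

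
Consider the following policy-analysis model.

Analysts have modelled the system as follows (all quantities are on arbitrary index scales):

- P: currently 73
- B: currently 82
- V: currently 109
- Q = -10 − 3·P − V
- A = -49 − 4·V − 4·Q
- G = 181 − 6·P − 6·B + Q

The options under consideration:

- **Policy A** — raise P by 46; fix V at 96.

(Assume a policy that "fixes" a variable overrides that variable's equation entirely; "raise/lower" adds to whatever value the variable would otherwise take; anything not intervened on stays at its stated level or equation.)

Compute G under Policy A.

-1488

Policy A (P + 46, V := 96):
  P = 73 + 46 = 119
  B = 82
  V = 96
  Q = -10 − 3·119 − 96 = -463
  G = 181 − 6·119 − 6·82 + (-463) = -1488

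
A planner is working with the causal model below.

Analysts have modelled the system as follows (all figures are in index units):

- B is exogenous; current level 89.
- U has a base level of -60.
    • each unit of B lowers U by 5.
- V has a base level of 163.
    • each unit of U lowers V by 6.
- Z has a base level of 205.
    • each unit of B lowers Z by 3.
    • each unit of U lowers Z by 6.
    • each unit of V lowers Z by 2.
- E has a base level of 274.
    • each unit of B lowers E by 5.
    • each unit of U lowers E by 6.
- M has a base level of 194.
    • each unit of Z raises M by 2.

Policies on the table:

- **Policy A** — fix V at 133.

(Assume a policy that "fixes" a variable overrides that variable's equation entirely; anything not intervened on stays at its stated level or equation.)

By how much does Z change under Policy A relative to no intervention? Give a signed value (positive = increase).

Baseline:
  B = 89
  U = -60 − 5·89 = -505
  V = 163 − 6·(-505) = 3193
  Z = 205 − 3·89 − 6·(-505) − 2·3193 = -3418
Policy A (V := 133):
  B = 89
  U = -60 − 5·89 = -505
  V = 133
  Z = 205 − 3·89 − 6·(-505) − 2·133 = 2702
Change in Z: 2702 − (-3418) = 6120

6120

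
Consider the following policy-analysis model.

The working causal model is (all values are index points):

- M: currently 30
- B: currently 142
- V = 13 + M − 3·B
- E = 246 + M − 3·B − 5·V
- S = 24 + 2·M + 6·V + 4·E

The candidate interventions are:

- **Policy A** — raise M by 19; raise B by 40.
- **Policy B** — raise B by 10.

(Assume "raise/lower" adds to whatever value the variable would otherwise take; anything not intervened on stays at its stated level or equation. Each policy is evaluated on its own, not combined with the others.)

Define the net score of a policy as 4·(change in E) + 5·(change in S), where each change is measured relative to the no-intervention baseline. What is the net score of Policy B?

Baseline:
  M = 30
  B = 142
  V = 13 + 30 − 3·142 = -383
  E = 246 + 30 − 3·142 − 5·(-383) = 1765
  S = 24 + 2·30 + 6·(-383) + 4·1765 = 4846
Policy B (B + 10):
  M = 30
  B = 142 + 10 = 152
  V = 13 + 30 − 3·152 = -413
  E = 246 + 30 − 3·152 − 5·(-413) = 1885
  S = 24 + 2·30 + 6·(-413) + 4·1885 = 5146
ΔE = 1885 − 1765 = 120; ΔS = 5146 − 4846 = 300
Score = 4·120 + 5·300 = 1980

1980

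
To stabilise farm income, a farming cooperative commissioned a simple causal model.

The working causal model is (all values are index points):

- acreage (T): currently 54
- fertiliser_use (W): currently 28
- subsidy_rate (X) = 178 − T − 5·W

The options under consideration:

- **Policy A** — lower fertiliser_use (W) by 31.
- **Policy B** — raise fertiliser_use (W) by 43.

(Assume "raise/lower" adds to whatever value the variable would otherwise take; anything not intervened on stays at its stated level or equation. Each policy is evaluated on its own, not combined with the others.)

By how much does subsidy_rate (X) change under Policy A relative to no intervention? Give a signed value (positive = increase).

Baseline:
  T = 54
  W = 28
  X = 178 − 54 − 5·28 = -16
Policy A (W − 31):
  T = 54
  W = 28 − 31 = -3
  X = 178 − 54 − 5·(-3) = 139
Change in X: 139 − (-16) = 155

155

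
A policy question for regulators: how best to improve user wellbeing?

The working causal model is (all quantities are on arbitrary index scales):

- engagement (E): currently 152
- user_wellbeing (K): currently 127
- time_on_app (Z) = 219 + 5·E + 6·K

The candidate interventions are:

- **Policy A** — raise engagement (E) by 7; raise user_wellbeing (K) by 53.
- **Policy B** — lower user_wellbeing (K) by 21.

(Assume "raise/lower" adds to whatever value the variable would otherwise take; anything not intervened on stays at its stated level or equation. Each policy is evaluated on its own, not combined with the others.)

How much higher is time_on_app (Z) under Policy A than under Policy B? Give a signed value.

Policy A (E + 7, K + 53):
  E = 152 + 7 = 159
  K = 127 + 53 = 180
  Z = 219 + 5·159 + 6·180 = 2094
Policy B (K − 21):
  E = 152
  K = 127 − 21 = 106
  Z = 219 + 5·152 + 6·106 = 1615
Z: 2094 − 1615 = 479

479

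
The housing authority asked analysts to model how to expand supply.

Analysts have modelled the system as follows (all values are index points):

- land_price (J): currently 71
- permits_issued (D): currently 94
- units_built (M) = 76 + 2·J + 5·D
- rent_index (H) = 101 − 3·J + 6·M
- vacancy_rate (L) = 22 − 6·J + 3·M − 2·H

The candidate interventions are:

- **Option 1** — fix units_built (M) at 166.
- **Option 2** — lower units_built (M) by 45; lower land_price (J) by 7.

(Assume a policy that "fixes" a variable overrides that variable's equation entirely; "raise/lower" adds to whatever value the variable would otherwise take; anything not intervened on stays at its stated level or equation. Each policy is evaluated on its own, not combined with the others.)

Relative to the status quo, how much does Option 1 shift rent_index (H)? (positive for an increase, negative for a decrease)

Baseline:
  J = 71
  D = 94
  M = 76 + 2·71 + 5·94 = 688
  H = 101 − 3·71 + 6·688 = 4016
Option 1 (M := 166):
  J = 71
  D = 94
  M = 166
  H = 101 − 3·71 + 6·166 = 884
Change in H: 884 − 4016 = -3132

-3132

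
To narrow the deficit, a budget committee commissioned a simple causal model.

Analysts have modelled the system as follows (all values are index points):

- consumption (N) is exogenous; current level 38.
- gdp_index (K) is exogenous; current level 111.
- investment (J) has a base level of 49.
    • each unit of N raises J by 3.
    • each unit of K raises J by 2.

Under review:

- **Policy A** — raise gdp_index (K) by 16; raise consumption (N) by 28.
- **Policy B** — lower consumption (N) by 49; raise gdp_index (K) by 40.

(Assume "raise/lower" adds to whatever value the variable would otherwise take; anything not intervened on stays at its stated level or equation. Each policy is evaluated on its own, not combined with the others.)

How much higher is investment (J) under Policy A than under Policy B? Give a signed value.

183

Policy A (K + 16, N + 28):
  N = 38 + 28 = 66
  K = 111 + 16 = 127
  J = 49 + 3·66 + 2·127 = 501
Policy B (N − 49, K + 40):
  N = 38 − 49 = -11
  K = 111 + 40 = 151
  J = 49 + 3·(-11) + 2·151 = 318
J: 501 − 318 = 183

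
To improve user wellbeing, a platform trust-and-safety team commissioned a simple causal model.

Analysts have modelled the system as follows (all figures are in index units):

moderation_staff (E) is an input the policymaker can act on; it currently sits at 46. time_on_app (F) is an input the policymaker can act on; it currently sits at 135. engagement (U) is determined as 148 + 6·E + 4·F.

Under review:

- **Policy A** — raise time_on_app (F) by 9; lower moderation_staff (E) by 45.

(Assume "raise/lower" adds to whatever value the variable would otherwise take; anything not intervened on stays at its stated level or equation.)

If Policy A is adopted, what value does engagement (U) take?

Policy A (F + 9, E − 45):
  E = 46 − 45 = 1
  F = 135 + 9 = 144
  U = 148 + 6·1 + 4·144 = 730

730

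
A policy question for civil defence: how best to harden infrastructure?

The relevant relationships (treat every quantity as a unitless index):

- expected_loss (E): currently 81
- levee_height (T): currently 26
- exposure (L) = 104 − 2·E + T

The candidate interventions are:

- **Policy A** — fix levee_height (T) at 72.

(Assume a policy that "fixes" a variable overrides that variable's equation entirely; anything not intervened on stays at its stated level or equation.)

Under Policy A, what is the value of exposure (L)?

14

Policy A (T := 72):
  E = 81
  T = 72
  L = 104 − 2·81 + 72 = 14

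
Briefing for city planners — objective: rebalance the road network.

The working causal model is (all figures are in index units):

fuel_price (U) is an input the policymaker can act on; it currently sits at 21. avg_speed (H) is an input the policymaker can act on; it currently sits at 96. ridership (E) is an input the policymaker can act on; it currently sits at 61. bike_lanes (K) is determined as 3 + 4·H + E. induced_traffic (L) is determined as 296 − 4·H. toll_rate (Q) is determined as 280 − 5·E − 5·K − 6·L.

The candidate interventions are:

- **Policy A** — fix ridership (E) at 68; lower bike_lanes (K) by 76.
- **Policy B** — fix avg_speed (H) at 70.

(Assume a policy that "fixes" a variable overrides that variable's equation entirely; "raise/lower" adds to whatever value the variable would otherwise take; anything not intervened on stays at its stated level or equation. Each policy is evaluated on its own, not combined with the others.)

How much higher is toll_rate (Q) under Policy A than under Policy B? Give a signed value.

Policy A (E := 68, K − 76):
  H = 96
  E = 68
  K = 3 + 4·96 + 68 (−76 from intervention) = 379
  L = 296 − 4·96 = -88
  Q = 280 − 5·68 − 5·379 − 6·(-88) = -1427
Policy B (H := 70):
  H = 70
  E = 61
  K = 3 + 4·70 + 61 = 344
  L = 296 − 4·70 = 16
  Q = 280 − 5·61 − 5·344 − 6·16 = -1841
Q: -1427 − (-1841) = 414

414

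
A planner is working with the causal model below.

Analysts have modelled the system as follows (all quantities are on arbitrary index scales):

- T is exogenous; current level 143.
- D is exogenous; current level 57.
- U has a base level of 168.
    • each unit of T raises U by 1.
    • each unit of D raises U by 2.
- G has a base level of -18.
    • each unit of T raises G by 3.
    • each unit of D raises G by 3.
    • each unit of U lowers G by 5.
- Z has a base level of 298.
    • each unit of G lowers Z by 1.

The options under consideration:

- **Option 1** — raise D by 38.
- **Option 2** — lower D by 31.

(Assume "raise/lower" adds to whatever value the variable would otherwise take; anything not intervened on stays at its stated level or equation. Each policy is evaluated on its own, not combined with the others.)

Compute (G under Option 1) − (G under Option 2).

Option 1 (D + 38):
  T = 143
  D = 57 + 38 = 95
  U = 168 + 143 + 2·95 = 501
  G = -18 + 3·143 + 3·95 − 5·501 = -1809
Option 2 (D − 31):
  T = 143
  D = 57 − 31 = 26
  U = 168 + 143 + 2·26 = 363
  G = -18 + 3·143 + 3·26 − 5·363 = -1326
G: -1809 − (-1326) = -483

-483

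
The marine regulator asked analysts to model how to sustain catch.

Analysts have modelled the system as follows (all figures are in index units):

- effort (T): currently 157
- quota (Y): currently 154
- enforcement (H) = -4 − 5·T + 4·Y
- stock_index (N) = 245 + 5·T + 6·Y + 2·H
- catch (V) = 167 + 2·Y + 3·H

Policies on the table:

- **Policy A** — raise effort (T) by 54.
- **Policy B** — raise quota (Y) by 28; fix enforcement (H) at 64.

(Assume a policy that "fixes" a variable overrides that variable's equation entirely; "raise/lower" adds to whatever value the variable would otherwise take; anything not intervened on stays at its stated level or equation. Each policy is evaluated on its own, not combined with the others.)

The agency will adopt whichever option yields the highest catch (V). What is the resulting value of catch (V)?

723

Policy A (T + 54):
  T = 157 + 54 = 211
  Y = 154
  H = -4 − 5·211 + 4·154 = -443
  V = 167 + 2·154 + 3·(-443) = -854
Policy B (Y + 28, H := 64):
  T = 157
  Y = 154 + 28 = 182
  H = 64
  V = 167 + 2·182 + 3·64 = 723
Comparing — Policy A: V=-854, Policy B: V=723. Highest is 723 (Policy B).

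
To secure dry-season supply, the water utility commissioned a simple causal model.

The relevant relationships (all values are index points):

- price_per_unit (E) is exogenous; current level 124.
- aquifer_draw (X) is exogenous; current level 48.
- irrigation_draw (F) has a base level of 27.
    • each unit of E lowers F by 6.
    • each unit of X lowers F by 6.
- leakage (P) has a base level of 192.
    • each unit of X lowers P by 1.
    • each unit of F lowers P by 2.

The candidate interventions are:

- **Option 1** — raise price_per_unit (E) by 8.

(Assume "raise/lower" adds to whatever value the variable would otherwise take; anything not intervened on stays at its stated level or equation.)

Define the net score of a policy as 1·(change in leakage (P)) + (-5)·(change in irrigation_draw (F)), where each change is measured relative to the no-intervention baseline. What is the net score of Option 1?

Baseline:
  E = 124
  X = 48
  F = 27 − 6·124 − 6·48 = -1005
  P = 192 − 48 − 2·(-1005) = 2154
Option 1 (E + 8):
  E = 124 + 8 = 132
  X = 48
  F = 27 − 6·132 − 6·48 = -1053
  P = 192 − 48 − 2·(-1053) = 2250
ΔP = 2250 − 2154 = 96; ΔF = -1053 − (-1005) = -48
Score = 1·96 + (-5)·(-48) = 336

336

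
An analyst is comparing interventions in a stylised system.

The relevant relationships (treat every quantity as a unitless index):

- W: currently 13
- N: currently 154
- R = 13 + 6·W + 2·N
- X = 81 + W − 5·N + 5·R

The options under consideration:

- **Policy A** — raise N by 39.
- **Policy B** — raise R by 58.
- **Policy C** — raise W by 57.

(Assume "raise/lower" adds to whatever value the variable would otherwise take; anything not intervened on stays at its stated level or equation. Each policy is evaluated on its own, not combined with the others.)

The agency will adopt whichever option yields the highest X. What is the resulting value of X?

Policy A (N + 39):
  W = 13
  N = 154 + 39 = 193
  R = 13 + 6·13 + 2·193 = 477
  X = 81 + 13 − 5·193 + 5·477 = 1514
Policy B (R + 58):
  W = 13
  N = 154
  R = 13 + 6·13 + 2·154 (+58 from intervention) = 457
  X = 81 + 13 − 5·154 + 5·457 = 1609
Policy C (W + 57):
  W = 13 + 57 = 70
  N = 154
  R = 13 + 6·70 + 2·154 = 741
  X = 81 + 70 − 5·154 + 5·741 = 3086
Comparing — Policy A: X=1514, Policy B: X=1609, Policy C: X=3086. Highest is 3086 (Policy C).

3086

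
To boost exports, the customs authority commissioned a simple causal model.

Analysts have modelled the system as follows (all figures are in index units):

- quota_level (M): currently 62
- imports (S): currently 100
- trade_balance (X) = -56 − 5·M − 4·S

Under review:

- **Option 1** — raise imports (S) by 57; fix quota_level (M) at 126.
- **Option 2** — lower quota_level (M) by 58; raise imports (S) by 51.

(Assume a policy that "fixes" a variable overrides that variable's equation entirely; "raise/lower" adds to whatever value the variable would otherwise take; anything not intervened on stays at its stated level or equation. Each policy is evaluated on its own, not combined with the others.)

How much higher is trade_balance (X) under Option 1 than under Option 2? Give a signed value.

Option 1 (S + 57, M := 126):
  M = 126
  S = 100 + 57 = 157
  X = -56 − 5·126 − 4·157 = -1314
Option 2 (M − 58, S + 51):
  M = 62 − 58 = 4
  S = 100 + 51 = 151
  X = -56 − 5·4 − 4·151 = -680
X: -1314 − (-680) = -634

-634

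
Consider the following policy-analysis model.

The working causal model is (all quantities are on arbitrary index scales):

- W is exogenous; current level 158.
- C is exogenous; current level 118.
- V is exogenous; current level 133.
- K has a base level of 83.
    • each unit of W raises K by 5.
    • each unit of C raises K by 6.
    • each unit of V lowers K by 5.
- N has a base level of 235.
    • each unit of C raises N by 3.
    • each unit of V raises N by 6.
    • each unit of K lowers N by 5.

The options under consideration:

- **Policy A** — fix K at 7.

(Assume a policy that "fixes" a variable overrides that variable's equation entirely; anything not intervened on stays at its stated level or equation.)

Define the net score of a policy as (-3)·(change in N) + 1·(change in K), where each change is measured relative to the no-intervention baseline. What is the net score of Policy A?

Baseline:
  W = 158
  C = 118
  V = 133
  K = 83 + 5·158 + 6·118 − 5·133 = 916
  N = 235 + 3·118 + 6·133 − 5·916 = -3193
Policy A (K := 7):
  W = 158
  C = 118
  V = 133
  K = 7
  N = 235 + 3·118 + 6·133 − 5·7 = 1352
ΔN = 1352 − (-3193) = 4545; ΔK = 7 − 916 = -909
Score = (-3)·4545 + 1·(-909) = -14544

-14544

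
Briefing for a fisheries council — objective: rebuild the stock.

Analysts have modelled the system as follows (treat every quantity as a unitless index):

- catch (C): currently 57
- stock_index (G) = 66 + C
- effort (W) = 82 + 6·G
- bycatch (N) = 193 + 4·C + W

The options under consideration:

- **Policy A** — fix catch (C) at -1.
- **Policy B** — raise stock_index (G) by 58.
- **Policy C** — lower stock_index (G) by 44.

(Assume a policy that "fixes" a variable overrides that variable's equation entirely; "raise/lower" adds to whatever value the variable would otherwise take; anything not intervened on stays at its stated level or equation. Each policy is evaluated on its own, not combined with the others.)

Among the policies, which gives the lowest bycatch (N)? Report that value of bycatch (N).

Policy A (C := -1):
  C = -1
  G = 66 + (-1) = 65
  W = 82 + 6·65 = 472
  N = 193 + 4·(-1) + 472 = 661
Policy B (G + 58):
  C = 57
  G = 66 + 57 (+58 from intervention) = 181
  W = 82 + 6·181 = 1168
  N = 193 + 4·57 + 1168 = 1589
Policy C (G − 44):
  C = 57
  G = 66 + 57 (−44 from intervention) = 79
  W = 82 + 6·79 = 556
  N = 193 + 4·57 + 556 = 977
Comparing — Policy A: N=661, Policy B: N=1589, Policy C: N=977. Lowest is 661 (Policy A).

661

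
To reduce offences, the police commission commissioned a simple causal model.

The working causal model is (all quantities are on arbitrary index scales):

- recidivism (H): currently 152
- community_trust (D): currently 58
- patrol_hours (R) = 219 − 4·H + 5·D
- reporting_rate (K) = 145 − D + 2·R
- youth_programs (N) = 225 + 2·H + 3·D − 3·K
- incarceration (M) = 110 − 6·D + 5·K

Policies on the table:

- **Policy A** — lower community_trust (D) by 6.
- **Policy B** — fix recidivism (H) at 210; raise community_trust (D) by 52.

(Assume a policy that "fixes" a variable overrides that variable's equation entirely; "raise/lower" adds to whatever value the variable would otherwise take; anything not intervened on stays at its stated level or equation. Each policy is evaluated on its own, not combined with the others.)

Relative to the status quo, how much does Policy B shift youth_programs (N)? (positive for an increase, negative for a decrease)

Baseline:
  H = 152
  D = 58
  R = 219 − 4·152 + 5·58 = -99
  K = 145 − 58 + 2·(-99) = -111
  N = 225 + 2·152 + 3·58 − 3·(-111) = 1036
Policy B (H := 210, D + 52):
  H = 210
  D = 58 + 52 = 110
  R = 219 − 4·210 + 5·110 = -71
  K = 145 − 110 + 2·(-71) = -107
  N = 225 + 2·210 + 3·110 − 3·(-107) = 1296
Change in N: 1296 − 1036 = 260

260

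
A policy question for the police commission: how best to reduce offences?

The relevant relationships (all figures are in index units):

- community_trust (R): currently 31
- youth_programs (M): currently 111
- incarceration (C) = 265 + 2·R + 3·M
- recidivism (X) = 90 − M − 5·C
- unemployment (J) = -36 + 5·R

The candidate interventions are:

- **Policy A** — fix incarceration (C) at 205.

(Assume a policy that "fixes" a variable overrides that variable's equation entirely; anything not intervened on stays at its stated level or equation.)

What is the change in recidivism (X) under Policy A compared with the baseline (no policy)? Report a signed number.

Baseline:
  R = 31
  M = 111
  C = 265 + 2·31 + 3·111 = 660
  X = 90 − 111 − 5·660 = -3321
Policy A (C := 205):
  R = 31
  M = 111
  C = 205
  X = 90 − 111 − 5·205 = -1046
Change in X: -1046 − (-3321) = 2275

2275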